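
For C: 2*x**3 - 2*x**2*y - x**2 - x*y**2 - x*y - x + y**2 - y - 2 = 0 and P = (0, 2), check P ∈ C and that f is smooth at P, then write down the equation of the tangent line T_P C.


Tangent line at P: -7*x + 3*y - 6 = 0.

Step 1: f(0, 2) = 0, so P lies on C.
Step 2: partial derivatives
  f_x(x, y) = 6*x**2 - 4*x*y - 2*x - y**2 - y - 1, f_y(x, y) = -2*x**2 - 2*x*y - x + 2*y - 1.
  f_x(P) = -7, f_y(P) = 3 (gradient nonzero, so P is smooth).
Step 3: tangent line at P: -7·(x − 0) + 3·(y − 2) = 0.
Expanding: -7*x + 3*y - 6 = 0.


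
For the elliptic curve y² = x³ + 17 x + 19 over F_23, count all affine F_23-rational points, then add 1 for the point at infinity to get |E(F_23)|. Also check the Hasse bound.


Affine points = {(4, 6), (4, 17), (8, 0), (9, 2), (9, 21), (10, 4), (10, 19), (17, 0), (18, 4), (18, 19), (19, 5), (19, 18), (21, 0), (22, 1), (22, 22)}; affine count = 15; |E(F_23)| = 16.

Discriminant check: Δ ∝ 4a³ + 27b² = 4·17³ + 27·19² = 4·4913 + 27·361 ≡ 5 (mod 23). Nonzero ⇒ E is nonsingular.
For each x ∈ F_23, compute rhs = x³ + 17·x + 19 mod 23, then count y ∈ F_23 with y² ≡ rhs.
  x = 0: rhs = 19, matching y values: none (0 points).
  x = 1: rhs = 14, matching y values: none (0 points).
  x = 2: rhs = 15, matching y values: none (0 points).
  x = 3: rhs = 5, matching y values: none (0 points).
  x = 4: rhs = 13, matching y values: 6, 17 (2 points).
  x = 5: rhs = 22, matching y values: none (0 points).
  x = 6: rhs = 15, matching y values: none (0 points).
  x = 7: rhs = 21, matching y values: none (0 points).
  x = 8: rhs = 0, matching y values: 0 (1 points).
  x = 9: rhs = 4, matching y values: 2, 21 (2 points).
  x = 10: rhs = 16, matching y values: 4, 19 (2 points).
  x = 11: rhs = 19, matching y values: none (0 points).
  x = 12: rhs = 19, matching y values: none (0 points).
  x = 13: rhs = 22, matching y values: none (0 points).
  x = 14: rhs = 11, matching y values: none (0 points).
  x = 15: rhs = 15, matching y values: none (0 points).
  x = 16: rhs = 17, matching y values: none (0 points).
  x = 17: rhs = 0, matching y values: 0 (1 points).
  x = 18: rhs = 16, matching y values: 4, 19 (2 points).
  x = 19: rhs = 2, matching y values: 5, 18 (2 points).
  x = 20: rhs = 10, matching y values: none (0 points).
  x = 21: rhs = 0, matching y values: 0 (1 points).
  x = 22: rhs = 1, matching y values: 1, 22 (2 points).
Total affine count: 15.
Full point count |E(F_23)| = 15 + 1 = 16.
Hasse bound: |16 − (23+1)| = |-8| = 8 ≤ 2√23 ≈ 9.5917 ✓.


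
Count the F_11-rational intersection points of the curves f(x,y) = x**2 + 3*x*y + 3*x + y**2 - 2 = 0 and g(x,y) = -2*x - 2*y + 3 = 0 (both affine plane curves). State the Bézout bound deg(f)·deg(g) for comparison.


Common zeros: ∅; count = 0; Bézout bound = 2.

deg(f) = 2, deg(g) = 1, so Bézout bound = 2.
Scan x ∈ F_11. For each x, list the y ∈ F_11 with f(x, y) ≡ 0 and those with g(x, y) ≡ 0 (mod 11); the common zeros in that column are the intersection.
  x = 0: f ≡ 0 at y ∈ ∅; g ≡ 0 at y ∈ {7}; common: ∅.
  x = 1: f ≡ 0 at y ∈ {9, 10}; g ≡ 0 at y ∈ {6}; common: ∅.
  x = 2: f ≡ 0 at y ∈ {7, 9}; g ≡ 0 at y ∈ {5}; common: ∅.
  x = 3: f ≡ 0 at y ∈ ∅; g ≡ 0 at y ∈ {4}; common: ∅.
  x = 4: f ≡ 0 at y ∈ ∅; g ≡ 0 at y ∈ {3}; common: ∅.
  x = 5: f ≡ 0 at y ∈ ∅; g ≡ 0 at y ∈ {2}; common: ∅.
  x = 6: f ≡ 0 at y ∈ ∅; g ≡ 0 at y ∈ {1}; common: ∅.
  x = 7: f ≡ 0 at y ∈ {5, 7}; g ≡ 0 at y ∈ {0}; common: ∅.
  x = 8: f ≡ 0 at y ∈ {4, 5}; g ≡ 0 at y ∈ {10}; common: ∅.
  x = 9: f ≡ 0 at y ∈ ∅; g ≡ 0 at y ∈ {9}; common: ∅.
  x = 10: f ≡ 0 at y ∈ {4, 10}; g ≡ 0 at y ∈ {8}; common: ∅.
Collecting: common zeros = ∅, so the count is 0.
Comparison with the Bézout bound: 0 ≤ 2 = deg(f)·deg(g), as expected for curves with no common component (the affine F_11-count falls short of the bound because intersections may lie at infinity, over extension fields, or carry multiplicity).


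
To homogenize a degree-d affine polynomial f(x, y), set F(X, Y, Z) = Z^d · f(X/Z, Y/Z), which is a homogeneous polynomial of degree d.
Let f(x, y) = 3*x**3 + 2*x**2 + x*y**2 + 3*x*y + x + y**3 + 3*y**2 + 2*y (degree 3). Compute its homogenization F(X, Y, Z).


F(X, Y, Z) = 3*X**3 + 2*X**2*Z + X*Y**2 + 3*X*Y*Z + X*Z**2 + Y**3 + 3*Y**2*Z + 2*Y*Z**2

deg(f) = 3.
Substitute x = X/Z, y = Y/Z into f, then multiply by Z^3.
  monomial 3·x^3·y^0 ↦ 3·X^3·Y^0·Z^0.
  monomial 2·x^2·y^0 ↦ 2·X^2·Y^0·Z^1.
  monomial 1·x^1·y^2 ↦ 1·X^1·Y^2·Z^0.
  monomial 3·x^1·y^1 ↦ 3·X^1·Y^1·Z^1.
  monomial 1·x^1·y^0 ↦ 1·X^1·Y^0·Z^2.
  monomial 1·x^0·y^3 ↦ 1·X^0·Y^3·Z^0.
  monomial 3·x^0·y^2 ↦ 3·X^0·Y^2·Z^1.
  monomial 2·x^0·y^1 ↦ 2·X^0·Y^1·Z^2.
Collecting: F(X, Y, Z) = 3*X**3 + 2*X**2*Z + X*Y**2 + 3*X*Y*Z + X*Z**2 + Y**3 + 3*Y**2*Z + 2*Y*Z**2.


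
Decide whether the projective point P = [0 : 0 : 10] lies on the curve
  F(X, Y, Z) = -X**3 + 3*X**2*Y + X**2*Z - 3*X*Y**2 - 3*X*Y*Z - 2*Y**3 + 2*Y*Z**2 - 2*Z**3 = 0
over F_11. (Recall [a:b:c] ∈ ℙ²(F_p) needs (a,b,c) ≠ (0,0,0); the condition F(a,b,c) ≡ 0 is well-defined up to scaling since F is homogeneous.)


F(0,0,10) ≡ 2 (mod 11); P is NOT on the curve.

Evaluate F(0, 0, 10) term-by-term (mod 11).
  -X**3 ↦ -1·0·1·1 = 0
  3*X**2*Y ↦ 3·0·0·1 = 0
  X**2*Z ↦ 1·0·1·10 = 0
  -3*X*Y**2 ↦ -3·0·0·1 = 0
  -3*X*Y*Z ↦ -3·0·0·10 = 0
  -2*Y**3 ↦ -2·1·0·1 = 0
  2*Y*Z**2 ↦ 2·1·0·100 = 0
  -2*Z**3 ↦ -2·1·1·1000 = -2000
Sum: F(0, 0, 10) = (0) + (0) + (0) + (0) + (0) + (0) + (0) + (-2000) = -2000.
Reducing mod 11: -2000 ≡ 2 (mod 11).
Since F(a, b, c) ≡ 2 ≠ 0 (mod 11), P does NOT lie on the curve.


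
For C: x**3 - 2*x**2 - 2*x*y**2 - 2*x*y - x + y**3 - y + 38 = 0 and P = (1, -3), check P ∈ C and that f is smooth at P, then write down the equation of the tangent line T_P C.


Tangent line at P: -14*x + 36*y + 122 = 0.

Step 1: f(1, -3) = 0, so P lies on C.
Step 2: partial derivatives
  f_x(x, y) = 3*x**2 - 4*x - 2*y**2 - 2*y - 1, f_y(x, y) = -4*x*y - 2*x + 3*y**2 - 1.
  f_x(P) = -14, f_y(P) = 36 (gradient nonzero, so P is smooth).
Step 3: tangent line at P: -14·(x − 1) + 36·(y − -3) = 0.
Expanding: -14*x + 36*y + 122 = 0.


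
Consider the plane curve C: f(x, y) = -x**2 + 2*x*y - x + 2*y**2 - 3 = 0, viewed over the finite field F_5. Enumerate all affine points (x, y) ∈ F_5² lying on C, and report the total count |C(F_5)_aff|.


Affine F_5-points: {(0, 2), (0, 3), (1, 0), (1, 4), (3, 0), (3, 2)}; count = 6.

For each of the 25 pairs (x, y) ∈ F_5², evaluate f(x, y) mod 5. Record the zeros.
  x = 0: [0↦2, 1↦4, 2↦0, 3↦0, 4↦4]  zeros at y ∈ {2, 3}
  x = 1: [0↦0, 1↦4, 2↦2, 3↦4, 4↦0]  zeros at y ∈ {0, 4}
  x = 2: [0↦1, 1↦2, 2↦2, 3↦1, 4↦4]  zeros at y ∈ ∅
  x = 3: [0↦0, 1↦3, 2↦0, 3↦1, 4↦1]  zeros at y ∈ {0, 2}
  x = 4: [0↦2, 1↦2, 2↦1, 3↦4, 4↦1]  zeros at y ∈ ∅
Collecting zeros: affine points = {(0, 2), (0, 3), (1, 0), (1, 4), (3, 0), (3, 2)}.
Total count |C(F_5)_aff| = 6.


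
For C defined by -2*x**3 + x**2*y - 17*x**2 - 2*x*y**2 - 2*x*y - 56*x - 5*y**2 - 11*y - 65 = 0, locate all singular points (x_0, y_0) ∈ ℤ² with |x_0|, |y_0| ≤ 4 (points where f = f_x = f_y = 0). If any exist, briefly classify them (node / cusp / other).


Singular points: {(-3, -2)}; classification: node.

Compute partial derivatives:
  f_x = -6*x**2 + 2*x*y - 34*x - 2*y**2 - 2*y - 56.
  f_y = x**2 - 4*x*y - 2*x - 10*y - 11.
Scan x_0 ∈ {−4, ..., 4}. For each x_0, f_y(x_0, y) is a polynomial in y; find its integer roots y ∈ {−4, ..., 4}, then test f_x and f at those candidates.
  x = -4: f_y(-4, y) = 6*y + 13; no integer root y with |y| ≤ 4.
  x = -3: f_y(-3, y) = 2*y + 4; vanishes at y ∈ {-2}. (-3, -2): f_x = 0, f = 0 — SINGULAR.
  x = -2: f_y(-2, y) = -2*y - 3; no integer root y with |y| ≤ 4.
  x = -1: f_y(-1, y) = -6*y - 8; no integer root y with |y| ≤ 4.
  x = 0: f_y(0, y) = -10*y - 11; no integer root y with |y| ≤ 4.
  x = 1: f_y(1, y) = -14*y - 12; no integer root y with |y| ≤ 4.
  x = 2: f_y(2, y) = -18*y - 11; no integer root y with |y| ≤ 4.
  x = 3: f_y(3, y) = -22*y - 8; no integer root y with |y| ≤ 4.
  x = 4: f_y(4, y) = -26*y - 3; no integer root y with |y| ≤ 4.
Only singular point on the grid: (-3, -2).
Classify: substitute x = -3 + u, y = -2 + v and expand: f = -2*u**3 + u**2*v - u**2 - 2*u*v**2 + v**2.
No constant or linear terms (consistent with a singular point). Quadratic part: -u**2 + v**2. Cubic part: -2*u**3 + u**2*v - 2*u*v**2.
The quadratic part v**2 - u**2 = (v − u)(v + u) splits into two distinct linear factors, so there are two distinct tangent lines y − -2 = ±(x − -3) — this is a node (ordinary double point).
Classification: node.


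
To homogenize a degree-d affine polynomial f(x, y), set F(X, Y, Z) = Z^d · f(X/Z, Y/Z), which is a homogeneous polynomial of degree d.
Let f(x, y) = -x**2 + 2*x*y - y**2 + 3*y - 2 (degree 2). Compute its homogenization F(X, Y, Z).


F(X, Y, Z) = -X**2 + 2*X*Y - Y**2 + 3*Y*Z - 2*Z**2

deg(f) = 2.
Substitute x = X/Z, y = Y/Z into f, then multiply by Z^2.
  monomial -1·x^2·y^0 ↦ -1·X^2·Y^0·Z^0.
  monomial 2·x^1·y^1 ↦ 2·X^1·Y^1·Z^0.
  monomial -1·x^0·y^2 ↦ -1·X^0·Y^2·Z^0.
  monomial 3·x^0·y^1 ↦ 3·X^0·Y^1·Z^1.
  monomial -2·x^0·y^0 ↦ -2·X^0·Y^0·Z^2.
Collecting: F(X, Y, Z) = -X**2 + 2*X*Y - Y**2 + 3*Y*Z - 2*Z**2.


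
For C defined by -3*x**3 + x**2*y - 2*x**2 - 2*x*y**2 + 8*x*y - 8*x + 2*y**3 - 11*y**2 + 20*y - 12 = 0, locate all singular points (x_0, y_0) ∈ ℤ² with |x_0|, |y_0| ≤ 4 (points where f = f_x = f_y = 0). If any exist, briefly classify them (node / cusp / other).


Singular points: {(0, 2)}; classification: cusp.

Compute partial derivatives:
  f_x = -9*x**2 + 2*x*y - 4*x - 2*y**2 + 8*y - 8.
  f_y = x**2 - 4*x*y + 8*x + 6*y**2 - 22*y + 20.
Scan x_0 ∈ {−4, ..., 4}. For each x_0, f_y(x_0, y) is a polynomial in y; find its integer roots y ∈ {−4, ..., 4}, then test f_x and f at those candidates.
  x = -4: f_y(-4, y) = 6*y**2 - 6*y + 4; no integer root y with |y| ≤ 4.
  x = -3: f_y(-3, y) = 6*y**2 - 10*y + 5; no integer root y with |y| ≤ 4.
  x = -2: f_y(-2, y) = 6*y**2 - 14*y + 8; vanishes at y ∈ {1}. (-2, 1): f_x = -34 ≠ 0.
  x = -1: f_y(-1, y) = 6*y**2 - 18*y + 13; no integer root y with |y| ≤ 4.
  x = 0: f_y(0, y) = 6*y**2 - 22*y + 20; vanishes at y ∈ {2}. (0, 2): f_x = 0, f = 0 — SINGULAR.
  x = 1: f_y(1, y) = 6*y**2 - 26*y + 29; no integer root y with |y| ≤ 4.
  x = 2: f_y(2, y) = 6*y**2 - 30*y + 40; no integer root y with |y| ≤ 4.
  x = 3: f_y(3, y) = 6*y**2 - 34*y + 53; no integer root y with |y| ≤ 4.
  x = 4: f_y(4, y) = 6*y**2 - 38*y + 68; no integer root y with |y| ≤ 4.
Only singular point on the grid: (0, 2).
Classify: substitute x = 0 + u, y = 2 + v and expand: f = -3*u**3 + u**2*v - 2*u*v**2 + 2*v**3 + v**2.
No constant or linear terms (consistent with a singular point). Quadratic part: v**2. Cubic part: -3*u**3 + u**2*v - 2*u*v**2 + 2*v**3.
The quadratic part v**2 is a perfect square, so there is a single (double) tangent line v = 0, i.e. y = 2. Restricting the cubic part to that line (v = 0) leaves -3*u**3 ≠ 0, so f is not divisible by v and the branch is v² ≈ 3*u**3 to lowest order — this is a cusp.
Classification: cusp.


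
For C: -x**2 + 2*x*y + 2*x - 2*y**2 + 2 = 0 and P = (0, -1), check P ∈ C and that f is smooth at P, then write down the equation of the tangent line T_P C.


Tangent line at P: 4*y + 4 = 0.

Step 1: f(0, -1) = 0, so P lies on C.
Step 2: partial derivatives
  f_x(x, y) = -2*x + 2*y + 2, f_y(x, y) = 2*x - 4*y.
  f_x(P) = 0, f_y(P) = 4 (gradient nonzero, so P is smooth).
Step 3: tangent line at P: 0·(x − 0) + 4·(y − -1) = 0.
Expanding: 4*y + 4 = 0.


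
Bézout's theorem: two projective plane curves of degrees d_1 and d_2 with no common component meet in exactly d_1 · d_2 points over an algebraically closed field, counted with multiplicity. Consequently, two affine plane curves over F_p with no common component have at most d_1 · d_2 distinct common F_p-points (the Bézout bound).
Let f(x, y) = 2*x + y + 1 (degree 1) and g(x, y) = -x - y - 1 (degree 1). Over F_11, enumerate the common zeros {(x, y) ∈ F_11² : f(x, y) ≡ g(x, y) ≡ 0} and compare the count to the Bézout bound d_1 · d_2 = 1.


Common zeros: {(0, 10)}; count = 1; Bézout bound = 1.

deg(f) = 1, deg(g) = 1, so Bézout bound = 1.
Scan x ∈ F_11. For each x, list the y ∈ F_11 with f(x, y) ≡ 0 and those with g(x, y) ≡ 0 (mod 11); the common zeros in that column are the intersection.
  x = 0: f ≡ 0 at y ∈ {10}; g ≡ 0 at y ∈ {10}; common: {10}.
  x = 1: f ≡ 0 at y ∈ {8}; g ≡ 0 at y ∈ {9}; common: ∅.
  x = 2: f ≡ 0 at y ∈ {6}; g ≡ 0 at y ∈ {8}; common: ∅.
  x = 3: f ≡ 0 at y ∈ {4}; g ≡ 0 at y ∈ {7}; common: ∅.
  x = 4: f ≡ 0 at y ∈ {2}; g ≡ 0 at y ∈ {6}; common: ∅.
  x = 5: f ≡ 0 at y ∈ {0}; g ≡ 0 at y ∈ {5}; common: ∅.
  x = 6: f ≡ 0 at y ∈ {9}; g ≡ 0 at y ∈ {4}; common: ∅.
  x = 7: f ≡ 0 at y ∈ {7}; g ≡ 0 at y ∈ {3}; common: ∅.
  x = 8: f ≡ 0 at y ∈ {5}; g ≡ 0 at y ∈ {2}; common: ∅.
  x = 9: f ≡ 0 at y ∈ {3}; g ≡ 0 at y ∈ {1}; common: ∅.
  x = 10: f ≡ 0 at y ∈ {1}; g ≡ 0 at y ∈ {0}; common: ∅.
Collecting: common zeros = {(0, 10)}, so the count is 1.
Comparison with the Bézout bound: 1 ≤ 1 = deg(f)·deg(g), as expected for curves with no common component (the bound is attained).


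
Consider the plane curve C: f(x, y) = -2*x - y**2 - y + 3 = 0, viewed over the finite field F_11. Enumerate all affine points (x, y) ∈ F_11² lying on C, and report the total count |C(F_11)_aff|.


Affine F_11-points: {(1, 3), (1, 7), (3, 5), (4, 2), (4, 8), (6, 1), (6, 9), (7, 0), (7, 10), (8, 4), (8, 6)}; count = 11.

For each of the 121 pairs (x, y) ∈ F_11², evaluate f(x, y) mod 11. Record the zeros.
  x = 0: [0↦3, 1↦1, 2↦8, 3↦2, 4↦5, 5↦6, 6↦5, 7↦2, 8↦8, 9↦1, 10↦3]  zeros at y ∈ ∅
  x = 1: [0↦1, 1↦10, 2↦6, 3↦0, 4↦3, 5↦4, 6↦3, 7↦0, 8↦6, 9↦10, 10↦1]  zeros at y ∈ {3, 7}
  x = 2: [0↦10, 1↦8, 2↦4, 3↦9, 4↦1, 5↦2, 6↦1, 7↦9, 8↦4, 9↦8, 10↦10]  zeros at y ∈ ∅
  x = 3: [0↦8, 1↦6, 2↦2, 3↦7, 4↦10, 5↦0, 6↦10, 7↦7, 8↦2, 9↦6, 10↦8]  zeros at y ∈ {5}
  x = 4: [0↦6, 1↦4, 2↦0, 3↦5, 4↦8, 5↦9, 6↦8, 7↦5, 8↦0, 9↦4, 10↦6]  zeros at y ∈ {2, 8}
  x = 5: [0↦4, 1↦2, 2↦9, 3↦3, 4↦6, 5↦7, 6↦6, 7↦3, 8↦9, 9↦2, 10↦4]  zeros at y ∈ ∅
  x = 6: [0↦2, 1↦0, 2↦7, 3↦1, 4↦4, 5↦5, 6↦4, 7↦1, 8↦7, 9↦0, 10↦2]  zeros at y ∈ {1, 9}
  x = 7: [0↦0, 1↦9, 2↦5, 3↦10, 4↦2, 5↦3, 6↦2, 7↦10, 8↦5, 9↦9, 10↦0]  zeros at y ∈ {0, 10}
  x = 8: [0↦9, 1↦7, 2↦3, 3↦8, 4↦0, 5↦1, 6↦0, 7↦8, 8↦3, 9↦7, 10↦9]  zeros at y ∈ {4, 6}
  x = 9: [0↦7, 1↦5, 2↦1, 3↦6, 4↦9, 5↦10, 6↦9, 7↦6, 8↦1, 9↦5, 10↦7]  zeros at y ∈ ∅
  x = 10: [0↦5, 1↦3, 2↦10, 3↦4, 4↦7, 5↦8, 6↦7, 7↦4, 8↦10, 9↦3, 10↦5]  zeros at y ∈ ∅
Collecting zeros: affine points = {(1, 3), (1, 7), (3, 5), (4, 2), (4, 8), (6, 1), (6, 9), (7, 0), (7, 10), (8, 4), (8, 6)}.
Total count |C(F_11)_aff| = 11.


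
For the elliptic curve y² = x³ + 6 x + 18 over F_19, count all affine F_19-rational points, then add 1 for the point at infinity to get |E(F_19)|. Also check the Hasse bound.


Affine points = {(1, 5), (1, 14), (2, 0), (3, 5), (3, 14), (4, 7), (4, 12), (6, 2), (6, 17), (7, 2), (7, 17), (11, 3), (11, 16), (15, 5), (15, 14), (16, 7), (16, 12), (17, 6), (17, 13), (18, 7), (18, 12)}; affine count = 21; |E(F_19)| = 22.

Discriminant check: Δ ∝ 4a³ + 27b² = 4·6³ + 27·18² = 4·216 + 27·324 ≡ 17 (mod 19). Nonzero ⇒ E is nonsingular.
For each x ∈ F_19, compute rhs = x³ + 6·x + 18 mod 19, then count y ∈ F_19 with y² ≡ rhs.
  x = 0: rhs = 18, matching y values: none (0 points).
  x = 1: rhs = 6, matching y values: 5, 14 (2 points).
  x = 2: rhs = 0, matching y values: 0 (1 points).
  x = 3: rhs = 6, matching y values: 5, 14 (2 points).
  x = 4: rhs = 11, matching y values: 7, 12 (2 points).
  x = 5: rhs = 2, matching y values: none (0 points).
  x = 6: rhs = 4, matching y values: 2, 17 (2 points).
  x = 7: rhs = 4, matching y values: 2, 17 (2 points).
  x = 8: rhs = 8, matching y values: none (0 points).
  x = 9: rhs = 3, matching y values: none (0 points).
  x = 10: rhs = 14, matching y values: none (0 points).
  x = 11: rhs = 9, matching y values: 3, 16 (2 points).
  x = 12: rhs = 13, matching y values: none (0 points).
  x = 13: rhs = 13, matching y values: none (0 points).
  x = 14: rhs = 15, matching y values: none (0 points).
  x = 15: rhs = 6, matching y values: 5, 14 (2 points).
  x = 16: rhs = 11, matching y values: 7, 12 (2 points).
  x = 17: rhs = 17, matching y values: 6, 13 (2 points).
  x = 18: rhs = 11, matching y values: 7, 12 (2 points).
Total affine count: 21.
Full point count |E(F_19)| = 21 + 1 = 22.
Hasse bound: |22 − (19+1)| = |2| = 2 ≤ 2√19 ≈ 8.7178 ✓.


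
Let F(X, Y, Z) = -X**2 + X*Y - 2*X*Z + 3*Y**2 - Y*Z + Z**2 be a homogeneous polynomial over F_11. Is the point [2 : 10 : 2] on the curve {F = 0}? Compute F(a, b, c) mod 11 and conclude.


F(2,10,2) ≡ 6 (mod 11); P is NOT on the curve.

Evaluate F(2, 10, 2) term-by-term (mod 11).
  -X**2 ↦ -1·4·1·1 = -4
  X*Y ↦ 1·2·10·1 = 20
  -2*X*Z ↦ -2·2·1·2 = -8
  3*Y**2 ↦ 3·1·100·1 = 300
  -Y*Z ↦ -1·1·10·2 = -20
  Z**2 ↦ 1·1·1·4 = 4
Sum: F(2, 10, 2) = (-4) + (20) + (-8) + (300) + (-20) + (4) = 292.
Reducing mod 11: 292 ≡ 6 (mod 11).
Since F(a, b, c) ≡ 6 ≠ 0 (mod 11), P does NOT lie on the curve.


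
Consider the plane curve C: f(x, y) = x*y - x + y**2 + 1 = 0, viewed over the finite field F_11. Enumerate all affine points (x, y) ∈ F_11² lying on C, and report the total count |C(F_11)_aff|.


Affine F_11-points: {(1, 0), (1, 10), (6, 2), (6, 3), (8, 6), (8, 8), (9, 4), (9, 9), (10, 5), (10, 7)}; count = 10.

For each of the 121 pairs (x, y) ∈ F_11², evaluate f(x, y) mod 11. Record the zeros.
  x = 0: [0↦1, 1↦2, 2↦5, 3↦10, 4↦6, 5↦4, 6↦4, 7↦6, 8↦10, 9↦5, 10↦2]  zeros at y ∈ ∅
  x = 1: [0↦0, 1↦2, 2↦6, 3↦1, 4↦9, 5↦8, 6↦9, 7↦1, 8↦6, 9↦2, 10↦0]  zeros at y ∈ {0, 10}
  x = 2: [0↦10, 1↦2, 2↦7, 3↦3, 4↦1, 5↦1, 6↦3, 7↦7, 8↦2, 9↦10, 10↦9]  zeros at y ∈ ∅
  x = 3: [0↦9, 1↦2, 2↦8, 3↦5, 4↦4, 5↦5, 6↦8, 7↦2, 8↦9, 9↦7, 10↦7]  zeros at y ∈ ∅
  x = 4: [0↦8, 1↦2, 2↦9, 3↦7, 4↦7, 5↦9, 6↦2, 7↦8, 8↦5, 9↦4, 10↦5]  zeros at y ∈ ∅
  x = 5: [0↦7, 1↦2, 2↦10, 3↦9, 4↦10, 5↦2, 6↦7, 7↦3, 8↦1, 9↦1, 10↦3]  zeros at y ∈ ∅
  x = 6: [0↦6, 1↦2, 2↦0, 3↦0, 4↦2, 5↦6, 6↦1, 7↦9, 8↦8, 9↦9, 10↦1]  zeros at y ∈ {2, 3}
  x = 7: [0↦5, 1↦2, 2↦1, 3↦2, 4↦5, 5↦10, 6↦6, 7↦4, 8↦4, 9↦6, 10↦10]  zeros at y ∈ ∅
  x = 8: [0↦4, 1↦2, 2↦2, 3↦4, 4↦8, 5↦3, 6↦0, 7↦10, 8↦0, 9↦3, 10↦8]  zeros at y ∈ {6, 8}
  x = 9: [0↦3, 1↦2, 2↦3, 3↦6, 4↦0, 5↦7, 6↦5, 7↦5, 8↦7, 9↦0, 10↦6]  zeros at y ∈ {4, 9}
  x = 10: [0↦2, 1↦2, 2↦4, 3↦8, 4↦3, 5↦0, 6↦10, 7↦0, 8↦3, 9↦8, 10↦4]  zeros at y ∈ {5, 7}
Collecting zeros: affine points = {(1, 0), (1, 10), (6, 2), (6, 3), (8, 6), (8, 8), (9, 4), (9, 9), (10, 5), (10, 7)}.
Total count |C(F_11)_aff| = 10.


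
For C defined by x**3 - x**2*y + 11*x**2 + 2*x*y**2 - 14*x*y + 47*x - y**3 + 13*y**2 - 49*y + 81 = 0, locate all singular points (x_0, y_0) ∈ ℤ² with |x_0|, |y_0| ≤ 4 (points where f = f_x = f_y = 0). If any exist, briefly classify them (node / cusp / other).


Singular points: {(-3, 2)}; classification: cusp.

Compute partial derivatives:
  f_x = 3*x**2 - 2*x*y + 22*x + 2*y**2 - 14*y + 47.
  f_y = -x**2 + 4*x*y - 14*x - 3*y**2 + 26*y - 49.
Scan x_0 ∈ {−4, ..., 4}. For each x_0, f_y(x_0, y) is a polynomial in y; find its integer roots y ∈ {−4, ..., 4}, then test f_x and f at those candidates.
  x = -4: f_y(-4, y) = -3*y**2 + 10*y - 9; no integer root y with |y| ≤ 4.
  x = -3: f_y(-3, y) = -3*y**2 + 14*y - 16; vanishes at y ∈ {2}. (-3, 2): f_x = 0, f = 0 — SINGULAR.
  x = -2: f_y(-2, y) = -3*y**2 + 18*y - 25; no integer root y with |y| ≤ 4.
  x = -1: f_y(-1, y) = -3*y**2 + 22*y - 36; no integer root y with |y| ≤ 4.
  x = 0: f_y(0, y) = -3*y**2 + 26*y - 49; no integer root y with |y| ≤ 4.
  x = 1: f_y(1, y) = -3*y**2 + 30*y - 64; no integer root y with |y| ≤ 4.
  x = 2: f_y(2, y) = -3*y**2 + 34*y - 81; no integer root y with |y| ≤ 4.
  x = 3: f_y(3, y) = -3*y**2 + 38*y - 100; no integer root y with |y| ≤ 4.
  x = 4: f_y(4, y) = -3*y**2 + 42*y - 121; no integer root y with |y| ≤ 4.
Only singular point on the grid: (-3, 2).
Classify: substitute x = -3 + u, y = 2 + v and expand: f = u**3 - u**2*v + 2*u*v**2 - v**3 + v**2.
No constant or linear terms (consistent with a singular point). Quadratic part: v**2. Cubic part: u**3 - u**2*v + 2*u*v**2 - v**3.
The quadratic part v**2 is a perfect square, so there is a single (double) tangent line v = 0, i.e. y = 2. Restricting the cubic part to that line (v = 0) leaves u**3 ≠ 0, so f is not divisible by v and the branch is v² ≈ -u**3 to lowest order — this is a cusp.
Classification: cusp.


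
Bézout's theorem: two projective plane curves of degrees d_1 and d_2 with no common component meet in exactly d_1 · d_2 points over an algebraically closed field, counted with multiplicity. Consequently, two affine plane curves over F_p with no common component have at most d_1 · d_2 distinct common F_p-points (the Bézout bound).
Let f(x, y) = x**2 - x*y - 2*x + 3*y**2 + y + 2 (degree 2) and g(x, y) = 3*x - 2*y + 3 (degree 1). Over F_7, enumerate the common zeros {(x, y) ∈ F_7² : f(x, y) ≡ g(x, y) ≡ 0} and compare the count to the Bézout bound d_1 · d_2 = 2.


Common zeros: {(1, 3), (5, 2)}; count = 2; Bézout bound = 2.

deg(f) = 2, deg(g) = 1, so Bézout bound = 2.
Scan x ∈ F_7. For each x, list the y ∈ F_7 with f(x, y) ≡ 0 and those with g(x, y) ≡ 0 (mod 7); the common zeros in that column are the intersection.
  x = 0: f ≡ 0 at y ∈ ∅; g ≡ 0 at y ∈ {5}; common: ∅.
  x = 1: f ≡ 0 at y ∈ {3, 4}; g ≡ 0 at y ∈ {3}; common: {3}.
  x = 2: f ≡ 0 at y ∈ ∅; g ≡ 0 at y ∈ {1}; common: ∅.
  x = 3: f ≡ 0 at y ∈ {5}; g ≡ 0 at y ∈ {6}; common: ∅.
  x = 4: f ≡ 0 at y ∈ {3, 5}; g ≡ 0 at y ∈ {4}; common: ∅.
  x = 5: f ≡ 0 at y ∈ {2, 4}; g ≡ 0 at y ∈ {2}; common: {2}.
  x = 6: f ≡ 0 at y ∈ {2}; g ≡ 0 at y ∈ {0}; common: ∅.
Collecting: common zeros = {(1, 3), (5, 2)}, so the count is 2.
Comparison with the Bézout bound: 2 ≤ 2 = deg(f)·deg(g), as expected for curves with no common component (the bound is attained).


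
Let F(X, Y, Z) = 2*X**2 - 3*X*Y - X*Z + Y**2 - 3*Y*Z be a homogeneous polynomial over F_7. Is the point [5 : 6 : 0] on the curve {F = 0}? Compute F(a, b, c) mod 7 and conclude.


F(5,6,0) ≡ 3 (mod 7); P is NOT on the curve.

Evaluate F(5, 6, 0) term-by-term (mod 7).
  2*X**2 ↦ 2·25·1·1 = 50
  -3*X*Y ↦ -3·5·6·1 = -90
  -X*Z ↦ -1·5·1·0 = 0
  Y**2 ↦ 1·1·36·1 = 36
  -3*Y*Z ↦ -3·1·6·0 = 0
Sum: F(5, 6, 0) = (50) + (-90) + (0) + (36) + (0) = -4.
Reducing mod 7: -4 ≡ 3 (mod 7).
Since F(a, b, c) ≡ 3 ≠ 0 (mod 7), P does NOT lie on the curve.


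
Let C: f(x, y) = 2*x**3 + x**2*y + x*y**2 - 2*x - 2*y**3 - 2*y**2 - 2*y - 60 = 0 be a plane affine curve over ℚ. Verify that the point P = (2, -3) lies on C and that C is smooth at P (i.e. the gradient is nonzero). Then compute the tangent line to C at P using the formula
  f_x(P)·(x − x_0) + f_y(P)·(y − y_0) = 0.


Tangent line at P: 19*x - 52*y - 194 = 0.

Step 1: f(2, -3) = 0, so P lies on C.
Step 2: partial derivatives
  f_x(x, y) = 6*x**2 + 2*x*y + y**2 - 2, f_y(x, y) = x**2 + 2*x*y - 6*y**2 - 4*y - 2.
  f_x(P) = 19, f_y(P) = -52 (gradient nonzero, so P is smooth).
Step 3: tangent line at P: 19·(x − 2) + -52·(y − -3) = 0.
Expanding: 19*x - 52*y - 194 = 0.


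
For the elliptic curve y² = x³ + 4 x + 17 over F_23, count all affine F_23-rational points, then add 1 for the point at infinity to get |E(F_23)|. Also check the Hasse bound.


Affine points = {(5, 1), (5, 22), (6, 2), (6, 21), (8, 3), (8, 20), (9, 0), (11, 9), (11, 14), (13, 9), (13, 14), (15, 5), (15, 18), (19, 11), (19, 12), (20, 1), (20, 22), (21, 1), (21, 22), (22, 9), (22, 14)}; affine count = 21; |E(F_23)| = 22.

Discriminant check: Δ ∝ 4a³ + 27b² = 4·4³ + 27·17² = 4·64 + 27·289 ≡ 9 (mod 23). Nonzero ⇒ E is nonsingular.
For each x ∈ F_23, compute rhs = x³ + 4·x + 17 mod 23, then count y ∈ F_23 with y² ≡ rhs.
  x = 0: rhs = 17, matching y values: none (0 points).
  x = 1: rhs = 22, matching y values: none (0 points).
  x = 2: rhs = 10, matching y values: none (0 points).
  x = 3: rhs = 10, matching y values: none (0 points).
  x = 4: rhs = 5, matching y values: none (0 points).
  x = 5: rhs = 1, matching y values: 1, 22 (2 points).
  x = 6: rhs = 4, matching y values: 2, 21 (2 points).
  x = 7: rhs = 20, matching y values: none (0 points).
  x = 8: rhs = 9, matching y values: 3, 20 (2 points).
  x = 9: rhs = 0, matching y values: 0 (1 points).
  x = 10: rhs = 22, matching y values: none (0 points).
  x = 11: rhs = 12, matching y values: 9, 14 (2 points).
  x = 12: rhs = 22, matching y values: none (0 points).
  x = 13: rhs = 12, matching y values: 9, 14 (2 points).
  x = 14: rhs = 11, matching y values: none (0 points).
  x = 15: rhs = 2, matching y values: 5, 18 (2 points).
  x = 16: rhs = 14, matching y values: none (0 points).
  x = 17: rhs = 7, matching y values: none (0 points).
  x = 18: rhs = 10, matching y values: none (0 points).
  x = 19: rhs = 6, matching y values: 11, 12 (2 points).
  x = 20: rhs = 1, matching y values: 1, 22 (2 points).
  x = 21: rhs = 1, matching y values: 1, 22 (2 points).
  x = 22: rhs = 12, matching y values: 9, 14 (2 points).
Total affine count: 21.
Full point count |E(F_23)| = 21 + 1 = 22.
Hasse bound: |22 − (23+1)| = |-2| = 2 ≤ 2√23 ≈ 9.5917 ✓.


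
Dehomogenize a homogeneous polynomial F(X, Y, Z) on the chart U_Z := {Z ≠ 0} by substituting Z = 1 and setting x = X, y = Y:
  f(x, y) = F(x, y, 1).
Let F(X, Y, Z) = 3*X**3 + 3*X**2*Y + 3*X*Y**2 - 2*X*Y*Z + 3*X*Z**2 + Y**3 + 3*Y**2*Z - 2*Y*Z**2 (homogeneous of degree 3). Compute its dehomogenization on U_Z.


f(x, y) = 3*x**3 + 3*x**2*y + 3*x*y**2 - 2*x*y + 3*x + y**3 + 3*y**2 - 2*y

On U_Z we set Z = 1. Each monomial c·X^i·Y^j·Z^k in F becomes c·x^i·y^j·1^k = c·x^i·y^j.
Substituting Z = 1: F(X, Y, 1) = 3*x**3 + 3*x**2*y + 3*x*y**2 - 2*x*y + 3*x + y**3 + 3*y**2 - 2*y.
Note: deg(f) ≤ deg(F) = 3; strict inequality happens when F is divisible by Z (lost terms).


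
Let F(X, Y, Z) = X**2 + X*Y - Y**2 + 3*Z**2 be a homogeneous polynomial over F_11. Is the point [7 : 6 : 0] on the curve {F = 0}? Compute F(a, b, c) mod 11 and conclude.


F(7,6,0) ≡ 0 (mod 11); P is on the curve.

Evaluate F(7, 6, 0) term-by-term (mod 11).
  X**2 ↦ 1·49·1·1 = 49
  X*Y ↦ 1·7·6·1 = 42
  -Y**2 ↦ -1·1·36·1 = -36
  3*Z**2 ↦ 3·1·1·0 = 0
Sum: F(7, 6, 0) = (49) + (42) + (-36) + (0) = 55.
Reducing mod 11: 55 ≡ 0 (mod 11).
Since F(a, b, c) ≡ 0 (mod 11), P lies on the curve.


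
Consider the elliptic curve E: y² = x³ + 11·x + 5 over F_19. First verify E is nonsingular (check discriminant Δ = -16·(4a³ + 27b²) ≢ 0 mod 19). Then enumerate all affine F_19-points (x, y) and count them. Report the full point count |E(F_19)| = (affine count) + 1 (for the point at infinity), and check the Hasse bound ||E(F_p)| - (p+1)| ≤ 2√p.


Affine points = {(0, 9), (0, 10), (1, 6), (1, 13), (2, 4), (2, 15), (7, 8), (7, 11), (8, 4), (8, 15), (9, 4), (9, 15), (15, 7), (15, 12)}; affine count = 14; |E(F_19)| = 15.

Discriminant check: Δ ∝ 4a³ + 27b² = 4·11³ + 27·5² = 4·1331 + 27·25 ≡ 14 (mod 19). Nonzero ⇒ E is nonsingular.
For each x ∈ F_19, compute rhs = x³ + 11·x + 5 mod 19, then count y ∈ F_19 with y² ≡ rhs.
  x = 0: rhs = 5, matching y values: 9, 10 (2 points).
  x = 1: rhs = 17, matching y values: 6, 13 (2 points).
  x = 2: rhs = 16, matching y values: 4, 15 (2 points).
  x = 3: rhs = 8, matching y values: none (0 points).
  x = 4: rhs = 18, matching y values: none (0 points).
  x = 5: rhs = 14, matching y values: none (0 points).
  x = 6: rhs = 2, matching y values: none (0 points).
  x = 7: rhs = 7, matching y values: 8, 11 (2 points).
  x = 8: rhs = 16, matching y values: 4, 15 (2 points).
  x = 9: rhs = 16, matching y values: 4, 15 (2 points).
  x = 10: rhs = 13, matching y values: none (0 points).
  x = 11: rhs = 13, matching y values: none (0 points).
  x = 12: rhs = 3, matching y values: none (0 points).
  x = 13: rhs = 8, matching y values: none (0 points).
  x = 14: rhs = 15, matching y values: none (0 points).
  x = 15: rhs = 11, matching y values: 7, 12 (2 points).
  x = 16: rhs = 2, matching y values: none (0 points).
  x = 17: rhs = 13, matching y values: none (0 points).
  x = 18: rhs = 12, matching y values: none (0 points).
Total affine count: 14.
Full point count |E(F_19)| = 14 + 1 = 15.
Hasse bound: |15 − (19+1)| = |-5| = 5 ≤ 2√19 ≈ 8.7178 ✓.


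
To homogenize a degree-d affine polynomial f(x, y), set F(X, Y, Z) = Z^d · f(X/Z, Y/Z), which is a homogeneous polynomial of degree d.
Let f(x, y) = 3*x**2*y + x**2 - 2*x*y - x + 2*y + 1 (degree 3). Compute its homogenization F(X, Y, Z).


F(X, Y, Z) = 3*X**2*Y + X**2*Z - 2*X*Y*Z - X*Z**2 + 2*Y*Z**2 + Z**3

deg(f) = 3.
Substitute x = X/Z, y = Y/Z into f, then multiply by Z^3.
  monomial 3·x^2·y^1 ↦ 3·X^2·Y^1·Z^0.
  monomial 1·x^2·y^0 ↦ 1·X^2·Y^0·Z^1.
  monomial -2·x^1·y^1 ↦ -2·X^1·Y^1·Z^1.
  monomial -1·x^1·y^0 ↦ -1·X^1·Y^0·Z^2.
  monomial 2·x^0·y^1 ↦ 2·X^0·Y^1·Z^2.
  monomial 1·x^0·y^0 ↦ 1·X^0·Y^0·Z^3.
Collecting: F(X, Y, Z) = 3*X**2*Y + X**2*Z - 2*X*Y*Z - X*Z**2 + 2*Y*Z**2 + Z**3.


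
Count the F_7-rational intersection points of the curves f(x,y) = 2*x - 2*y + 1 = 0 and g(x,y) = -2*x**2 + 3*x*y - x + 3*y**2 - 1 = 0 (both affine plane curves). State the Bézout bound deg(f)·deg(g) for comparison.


Common zeros: {(2, 6), (5, 2)}; count = 2; Bézout bound = 2.

deg(f) = 1, deg(g) = 2, so Bézout bound = 2.
Scan x ∈ F_7. For each x, list the y ∈ F_7 with f(x, y) ≡ 0 and those with g(x, y) ≡ 0 (mod 7); the common zeros in that column are the intersection.
  x = 0: f ≡ 0 at y ∈ {4}; g ≡ 0 at y ∈ ∅; common: ∅.
  x = 1: f ≡ 0 at y ∈ {5}; g ≡ 0 at y ∈ {2, 4}; common: ∅.
  x = 2: f ≡ 0 at y ∈ {6}; g ≡ 0 at y ∈ {6}; common: {6}.
  x = 3: f ≡ 0 at y ∈ {0}; g ≡ 0 at y ∈ {5, 6}; common: ∅.
  x = 4: f ≡ 0 at y ∈ {1}; g ≡ 0 at y ∈ {5}; common: ∅.
  x = 5: f ≡ 0 at y ∈ {2}; g ≡ 0 at y ∈ {0, 2}; common: {2}.
  x = 6: f ≡ 0 at y ∈ {3}; g ≡ 0 at y ∈ ∅; common: ∅.
Collecting: common zeros = {(2, 6), (5, 2)}, so the count is 2.
Comparison with the Bézout bound: 2 ≤ 2 = deg(f)·deg(g), as expected for curves with no common component (the bound is attained).


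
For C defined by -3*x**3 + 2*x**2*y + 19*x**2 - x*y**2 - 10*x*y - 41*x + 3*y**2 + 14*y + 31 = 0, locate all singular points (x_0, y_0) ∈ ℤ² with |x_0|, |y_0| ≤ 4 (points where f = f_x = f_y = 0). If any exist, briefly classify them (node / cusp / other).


Singular points: {(2, -1)}; classification: node.

Compute partial derivatives:
  f_x = -9*x**2 + 4*x*y + 38*x - y**2 - 10*y - 41.
  f_y = 2*x**2 - 2*x*y - 10*x + 6*y + 14.
Scan x_0 ∈ {−4, ..., 4}. For each x_0, f_y(x_0, y) is a polynomial in y; find its integer roots y ∈ {−4, ..., 4}, then test f_x and f at those candidates.
  x = -4: f_y(-4, y) = 14*y + 86; no integer root y with |y| ≤ 4.
  x = -3: f_y(-3, y) = 12*y + 62; no integer root y with |y| ≤ 4.
  x = -2: f_y(-2, y) = 10*y + 42; no integer root y with |y| ≤ 4.
  x = -1: f_y(-1, y) = 8*y + 26; no integer root y with |y| ≤ 4.
  x = 0: f_y(0, y) = 6*y + 14; no integer root y with |y| ≤ 4.
  x = 1: f_y(1, y) = 4*y + 6; no integer root y with |y| ≤ 4.
  x = 2: f_y(2, y) = 2*y + 2; vanishes at y ∈ {-1}. (2, -1): f_x = 0, f = 0 — SINGULAR.
  x = 3: f_y(3, y) = 2; no integer root y with |y| ≤ 4.
  x = 4: f_y(4, y) = 6 - 2*y; vanishes at y ∈ {3}. (4, 3): f_x = -24 ≠ 0.
Only singular point on the grid: (2, -1).
Classify: substitute x = 2 + u, y = -1 + v and expand: f = -3*u**3 + 2*u**2*v - u**2 - u*v**2 + v**2.
No constant or linear terms (consistent with a singular point). Quadratic part: -u**2 + v**2. Cubic part: -3*u**3 + 2*u**2*v - u*v**2.
The quadratic part v**2 - u**2 = (v − u)(v + u) splits into two distinct linear factors, so there are two distinct tangent lines y − -1 = ±(x − 2) — this is a node (ordinary double point).
Classification: node.


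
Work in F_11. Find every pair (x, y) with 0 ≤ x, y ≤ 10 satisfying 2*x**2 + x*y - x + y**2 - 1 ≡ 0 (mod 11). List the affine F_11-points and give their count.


Affine F_11-points: {(0, 1), (0, 10), (1, 0), (1, 10), (5, 0), (5, 6), (9, 6), (9, 7), (10, 5), (10, 7)}; count = 10.

For each of the 121 pairs (x, y) ∈ F_11², evaluate f(x, y) mod 11. Record the zeros.
  x = 0: [0↦10, 1↦0, 2↦3, 3↦8, 4↦4, 5↦2, 6↦2, 7↦4, 8↦8, 9↦3, 10↦0]  zeros at y ∈ {1, 10}
  x = 1: [0↦0, 1↦2, 2↦6, 3↦1, 4↦9, 5↦8, 6↦9, 7↦1, 8↦6, 9↦2, 10↦0]  zeros at y ∈ {0, 10}
  x = 2: [0↦5, 1↦8, 2↦2, 3↦9, 4↦7, 5↦7, 6↦9, 7↦2, 8↦8, 9↦5, 10↦4]  zeros at y ∈ ∅
  x = 3: [0↦3, 1↦7, 2↦2, 3↦10, 4↦9, 5↦10, 6↦2, 7↦7, 8↦3, 9↦1, 10↦1]  zeros at y ∈ ∅
  x = 4: [0↦5, 1↦10, 2↦6, 3↦4, 4↦4, 5↦6, 6↦10, 7↦5, 8↦2, 9↦1, 10↦2]  zeros at y ∈ ∅
  x = 5: [0↦0, 1↦6, 2↦3, 3↦2, 4↦3, 5↦6, 6↦0, 7↦7, 8↦5, 9↦5, 10↦7]  zeros at y ∈ {0, 6}
  x = 6: [0↦10, 1↦6, 2↦4, 3↦4, 4↦6, 5↦10, 6↦5, 7↦2, 8↦1, 9↦2, 10↦5]  zeros at y ∈ ∅
  x = 7: [0↦2, 1↦10, 2↦9, 3↦10, 4↦2, 5↦7, 6↦3, 7↦1, 8↦1, 9↦3, 10↦7]  zeros at y ∈ ∅
  x = 8: [0↦9, 1↦7, 2↦7, 3↦9, 4↦2, 5↦8, 6↦5, 7↦4, 8↦5, 9↦8, 10↦2]  zeros at y ∈ ∅
  x = 9: [0↦9, 1↦8, 2↦9, 3↦1, 4↦6, 5↦2, 6↦0, 7↦0, 8↦2, 9↦6, 10↦1]  zeros at y ∈ {6, 7}
  x = 10: [0↦2, 1↦2, 2↦4, 3↦8, 4↦3, 5↦0, 6↦10, 7↦0, 8↦3, 9↦8, 10↦4]  zeros at y ∈ {5, 7}
Collecting zeros: affine points = {(0, 1), (0, 10), (1, 0), (1, 10), (5, 0), (5, 6), (9, 6), (9, 7), (10, 5), (10, 7)}.
Total count |C(F_11)_aff| = 10.


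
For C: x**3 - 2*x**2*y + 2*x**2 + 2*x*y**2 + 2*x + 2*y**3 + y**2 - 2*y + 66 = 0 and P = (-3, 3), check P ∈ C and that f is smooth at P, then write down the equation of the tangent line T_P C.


Tangent line at P: 71*x + 4*y + 201 = 0.

Step 1: f(-3, 3) = 0, so P lies on C.
Step 2: partial derivatives
  f_x(x, y) = 3*x**2 - 4*x*y + 4*x + 2*y**2 + 2, f_y(x, y) = -2*x**2 + 4*x*y + 6*y**2 + 2*y - 2.
  f_x(P) = 71, f_y(P) = 4 (gradient nonzero, so P is smooth).
Step 3: tangent line at P: 71·(x − -3) + 4·(y − 3) = 0.
Expanding: 71*x + 4*y + 201 = 0.


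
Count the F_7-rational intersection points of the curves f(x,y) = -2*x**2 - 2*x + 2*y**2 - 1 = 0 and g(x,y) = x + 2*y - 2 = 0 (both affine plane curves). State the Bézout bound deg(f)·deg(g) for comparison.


Common zeros: {(3, 3), (6, 5)}; count = 2; Bézout bound = 2.

deg(f) = 2, deg(g) = 1, so Bézout bound = 2.
Scan x ∈ F_7. For each x, list the y ∈ F_7 with f(x, y) ≡ 0 and those with g(x, y) ≡ 0 (mod 7); the common zeros in that column are the intersection.
  x = 0: f ≡ 0 at y ∈ {2, 5}; g ≡ 0 at y ∈ {1}; common: ∅.
  x = 1: f ≡ 0 at y ∈ ∅; g ≡ 0 at y ∈ {4}; common: ∅.
  x = 2: f ≡ 0 at y ∈ ∅; g ≡ 0 at y ∈ {0}; common: ∅.
  x = 3: f ≡ 0 at y ∈ {3, 4}; g ≡ 0 at y ∈ {3}; common: {3}.
  x = 4: f ≡ 0 at y ∈ ∅; g ≡ 0 at y ∈ {6}; common: ∅.
  x = 5: f ≡ 0 at y ∈ ∅; g ≡ 0 at y ∈ {2}; common: ∅.
  x = 6: f ≡ 0 at y ∈ {2, 5}; g ≡ 0 at y ∈ {5}; common: {5}.
Collecting: common zeros = {(3, 3), (6, 5)}, so the count is 2.
Comparison with the Bézout bound: 2 ≤ 2 = deg(f)·deg(g), as expected for curves with no common component (the bound is attained).


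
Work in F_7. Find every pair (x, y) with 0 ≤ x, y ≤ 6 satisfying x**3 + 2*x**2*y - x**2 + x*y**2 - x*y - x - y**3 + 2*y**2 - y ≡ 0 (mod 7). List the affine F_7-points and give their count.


Affine F_7-points: {(0, 0), (0, 1), (3, 6), (5, 2), (6, 5)}; count = 5.

For each of the 49 pairs (x, y) ∈ F_7², evaluate f(x, y) mod 7. Record the zeros.
  x = 0: [0↦0, 1↦0, 2↦5, 3↦2, 4↦6, 5↦4, 6↦4]  zeros at y ∈ {0, 1}
  x = 1: [0↦6, 1↦1, 2↦3, 3↦6, 4↦4, 5↦5, 6↦3]  zeros at y ∈ ∅
  x = 2: [0↦2, 1↦3, 2↦6, 3↦5, 4↦1, 5↦2, 6↦2]  zeros at y ∈ ∅
  x = 3: [0↦1, 1↦5, 2↦6, 3↦5, 4↦3, 5↦1, 6↦0]  zeros at y ∈ {6}
  x = 4: [0↦2, 1↦6, 2↦2, 3↦5, 4↦2, 5↦1, 6↦3]  zeros at y ∈ ∅
  x = 5: [0↦4, 1↦5, 2↦0, 3↦4, 4↦4, 5↦1, 6↦3]  zeros at y ∈ {2}
  x = 6: [0↦6, 1↦1, 2↦6, 3↦1, 4↦1, 5↦0, 6↦6]  zeros at y ∈ {5}
Collecting zeros: affine points = {(0, 0), (0, 1), (3, 6), (5, 2), (6, 5)}.
Total count |C(F_7)_aff| = 5.


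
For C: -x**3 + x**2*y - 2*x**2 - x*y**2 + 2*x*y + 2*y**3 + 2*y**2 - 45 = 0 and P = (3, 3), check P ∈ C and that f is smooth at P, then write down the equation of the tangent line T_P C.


Tangent line at P: -24*x + 63*y - 117 = 0.

Step 1: f(3, 3) = 0, so P lies on C.
Step 2: partial derivatives
  f_x(x, y) = -3*x**2 + 2*x*y - 4*x - y**2 + 2*y, f_y(x, y) = x**2 - 2*x*y + 2*x + 6*y**2 + 4*y.
  f_x(P) = -24, f_y(P) = 63 (gradient nonzero, so P is smooth).
Step 3: tangent line at P: -24·(x − 3) + 63·(y − 3) = 0.
Expanding: -24*x + 63*y - 117 = 0.


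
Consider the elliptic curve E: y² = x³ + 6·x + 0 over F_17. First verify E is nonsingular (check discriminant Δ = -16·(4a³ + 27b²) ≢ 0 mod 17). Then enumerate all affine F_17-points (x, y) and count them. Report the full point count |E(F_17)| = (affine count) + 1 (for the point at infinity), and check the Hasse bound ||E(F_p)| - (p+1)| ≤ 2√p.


Affine points = {(0, 0), (5, 6), (5, 11), (8, 4), (8, 13), (9, 1), (9, 16), (12, 7), (12, 10)}; affine count = 9; |E(F_17)| = 10.

Discriminant check: Δ ∝ 4a³ + 27b² = 4·6³ + 27·0² = 4·216 + 27·0 ≡ 14 (mod 17). Nonzero ⇒ E is nonsingular.
For each x ∈ F_17, compute rhs = x³ + 6·x + 0 mod 17, then count y ∈ F_17 with y² ≡ rhs.
  x = 0: rhs = 0, matching y values: 0 (1 points).
  x = 1: rhs = 7, matching y values: none (0 points).
  x = 2: rhs = 3, matching y values: none (0 points).
  x = 3: rhs = 11, matching y values: none (0 points).
  x = 4: rhs = 3, matching y values: none (0 points).
  x = 5: rhs = 2, matching y values: 6, 11 (2 points).
  x = 6: rhs = 14, matching y values: none (0 points).
  x = 7: rhs = 11, matching y values: none (0 points).
  x = 8: rhs = 16, matching y values: 4, 13 (2 points).
  x = 9: rhs = 1, matching y values: 1, 16 (2 points).
  x = 10: rhs = 6, matching y values: none (0 points).
  x = 11: rhs = 3, matching y values: none (0 points).
  x = 12: rhs = 15, matching y values: 7, 10 (2 points).
  x = 13: rhs = 14, matching y values: none (0 points).
  x = 14: rhs = 6, matching y values: none (0 points).
  x = 15: rhs = 14, matching y values: none (0 points).
  x = 16: rhs = 10, matching y values: none (0 points).
Total affine count: 9.
Full point count |E(F_17)| = 9 + 1 = 10.
Hasse bound: |10 − (17+1)| = |-8| = 8 ≤ 2√17 ≈ 8.2462 ✓.


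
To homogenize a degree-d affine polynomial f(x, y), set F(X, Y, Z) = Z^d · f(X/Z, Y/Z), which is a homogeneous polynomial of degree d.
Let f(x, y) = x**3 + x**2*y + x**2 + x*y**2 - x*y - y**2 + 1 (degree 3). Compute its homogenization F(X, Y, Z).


F(X, Y, Z) = X**3 + X**2*Y + X**2*Z + X*Y**2 - X*Y*Z - Y**2*Z + Z**3

deg(f) = 3.
Substitute x = X/Z, y = Y/Z into f, then multiply by Z^3.
  monomial 1·x^3·y^0 ↦ 1·X^3·Y^0·Z^0.
  monomial 1·x^2·y^1 ↦ 1·X^2·Y^1·Z^0.
  monomial 1·x^2·y^0 ↦ 1·X^2·Y^0·Z^1.
  monomial 1·x^1·y^2 ↦ 1·X^1·Y^2·Z^0.
  monomial -1·x^1·y^1 ↦ -1·X^1·Y^1·Z^1.
  monomial -1·x^0·y^2 ↦ -1·X^0·Y^2·Z^1.
  monomial 1·x^0·y^0 ↦ 1·X^0·Y^0·Z^3.
Collecting: F(X, Y, Z) = X**3 + X**2*Y + X**2*Z + X*Y**2 - X*Y*Z - Y**2*Z + Z**3.
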